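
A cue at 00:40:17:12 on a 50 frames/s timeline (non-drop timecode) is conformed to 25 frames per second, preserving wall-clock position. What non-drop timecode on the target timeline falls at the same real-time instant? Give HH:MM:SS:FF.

00:40:17:06

Source frame index: (0×3600 + 40×60 + 17) × 50 + 12 = 120862.
Real time: 120862 / (50) = 60431/25 s.
Target frame: (60431/25) × (25) = 60431.
At 25 labels/s: frame 60431 → 00:40:17:06.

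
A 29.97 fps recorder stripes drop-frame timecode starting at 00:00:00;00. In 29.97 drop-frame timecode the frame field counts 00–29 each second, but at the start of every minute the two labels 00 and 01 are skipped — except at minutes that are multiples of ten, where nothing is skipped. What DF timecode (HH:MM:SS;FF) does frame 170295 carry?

01:34:42;05

Ten DF minutes hold 17982 frames, so frame 170295 lies in block 9 (frames 161838–179819) with 8457 frames into that block.
The block's first minute is 1800 frames and the rest 1798 each; 8457 frames reaches minute 4, so 9 × 18 + 4 × 2 = 170 labels have been skipped so far.
Adding those back, label number 170295 + 170 = 170465 at 30 labels/s is 5682 s + 5 f = 1 h 34 min 42 s frame 5, i.e. 01:34:42;05.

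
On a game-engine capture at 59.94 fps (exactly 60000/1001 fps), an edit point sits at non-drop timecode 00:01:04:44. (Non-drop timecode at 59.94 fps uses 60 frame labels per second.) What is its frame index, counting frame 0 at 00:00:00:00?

Total seconds to the label: (0 × 3600 + 1 × 60 + 4) = 64.
Frame index = 64 × 60 + 44 = 3884.

3884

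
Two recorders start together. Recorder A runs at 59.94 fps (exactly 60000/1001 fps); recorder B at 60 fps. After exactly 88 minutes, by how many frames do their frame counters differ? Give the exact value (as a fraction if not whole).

28800/91 frames

88 min = 5280 s.
A emits 60000/1001 × 5280 = 28800000/91 frames; B emits 60 × 5280 = 316800.
Difference = 28800/91 frames (≈ 316.4835); B is ahead of A.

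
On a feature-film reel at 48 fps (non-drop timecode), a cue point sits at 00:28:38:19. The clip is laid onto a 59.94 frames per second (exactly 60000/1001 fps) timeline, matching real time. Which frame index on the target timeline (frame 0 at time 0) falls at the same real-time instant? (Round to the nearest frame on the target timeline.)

frame 103001

Source frame index: (0×3600 + 28×60 + 38) × 48 + 19 = 82483.
Real time: 82483 / (48) = 82483/48 s.
Target frame: (82483/48) × (60000/1001) = 103103750/1001 ≈ 103000.749 → 103001.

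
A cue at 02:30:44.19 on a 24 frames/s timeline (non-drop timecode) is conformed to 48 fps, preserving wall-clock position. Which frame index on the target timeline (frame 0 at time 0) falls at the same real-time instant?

Source frame index: (2×3600 + 30×60 + 44) × 24 + 19 = 217075.
Real time: 217075 / (24) = 217075/24 s.
Target frame: (217075/24) × (48) = 434150.

frame 434150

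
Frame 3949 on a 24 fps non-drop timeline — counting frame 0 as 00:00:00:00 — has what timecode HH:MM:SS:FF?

00:02:44:13

3949 ÷ 24 = 164 full seconds, remainder 13 frames.
164 s = 0 h 2 min 44 s.
Timecode: 00:02:44:13.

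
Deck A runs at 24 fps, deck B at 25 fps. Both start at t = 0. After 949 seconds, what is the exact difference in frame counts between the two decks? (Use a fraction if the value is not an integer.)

A emits 24 × 949 = 22776 frames; B emits 25 × 949 = 23725.
Difference = 949 frames; B is ahead of A.

949 frames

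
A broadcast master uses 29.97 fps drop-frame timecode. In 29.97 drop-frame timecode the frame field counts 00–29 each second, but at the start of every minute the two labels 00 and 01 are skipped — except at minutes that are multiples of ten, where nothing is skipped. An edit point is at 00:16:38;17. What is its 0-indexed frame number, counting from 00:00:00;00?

29927

Complete 10-minute blocks: 1, each 17982 frames → 17982.
Remaining 6 whole minutes in the current block: 1800 + 5 × 1798 = 10790 frames.
Within the current minute: 38 × 30 + 17 − 2 = 1155 (labels ;00/;01 skipped at this minute). Total = 17982 + 10790 + 1155 = 29927.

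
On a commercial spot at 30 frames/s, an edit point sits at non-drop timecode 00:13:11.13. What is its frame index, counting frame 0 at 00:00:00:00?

Total seconds to the label: (0 × 3600 + 13 × 60 + 11) = 791.
Frame index = 791 × 30 + 13 = 23743.

frame 23743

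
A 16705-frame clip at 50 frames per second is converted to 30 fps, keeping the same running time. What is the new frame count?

10023 frames

Target frames = source frames × (target rate / source rate) = 16705 × (30)/(50) = 16705 × 3/5 = 10023.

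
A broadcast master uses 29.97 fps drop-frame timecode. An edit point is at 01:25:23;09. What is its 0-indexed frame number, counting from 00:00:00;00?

Complete 10-minute blocks: 8, each 17982 frames → 143856.
Remaining 5 whole minutes in the current block: 1800 + 4 × 1798 = 8992 frames.
Within the current minute: 23 × 30 + 9 − 2 = 697 (labels ;00/;01 skipped at this minute). Total = 143856 + 8992 + 697 = 153545.

153545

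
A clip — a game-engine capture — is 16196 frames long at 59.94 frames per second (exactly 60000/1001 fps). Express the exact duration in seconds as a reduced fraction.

4053049/15000 seconds

Running time = 16196 ÷ (60000/1001) = 16196 × 1001/60000 = 4053049/15000 s.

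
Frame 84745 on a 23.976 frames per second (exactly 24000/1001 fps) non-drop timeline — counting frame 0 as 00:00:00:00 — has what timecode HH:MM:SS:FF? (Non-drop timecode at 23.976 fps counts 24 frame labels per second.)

84745 ÷ 24 = 3531 full seconds, remainder 1 frame.
3531 s = 0 h 58 min 51 s.
Timecode: 00:58:51:01.

00:58:51:01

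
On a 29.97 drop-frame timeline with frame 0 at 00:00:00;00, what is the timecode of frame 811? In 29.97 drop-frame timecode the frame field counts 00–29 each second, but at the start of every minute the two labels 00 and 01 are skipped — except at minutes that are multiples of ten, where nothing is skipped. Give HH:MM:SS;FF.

Each 10-minute DF block holds 10 × 60 × 30 − 9 × 2 = 17982 frames. 811 ÷ 17982 → 0 full blocks, remainder 811.
Within the partial block the first minute is 1800 frames and each further minute 1798, so 0 further minute boundaries passed. Total skipped labels = 18 × 0 + 2 × 0 = 0.
Non-drop label index = 811 + 0 = 811; at 30 labels/s that is 00:00:27:01, i.e. DF 00:00:27;01.

00:00:27;01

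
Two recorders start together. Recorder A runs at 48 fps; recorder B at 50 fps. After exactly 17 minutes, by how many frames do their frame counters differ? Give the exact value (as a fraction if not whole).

17 min = 1020 s.
A emits 48 × 1020 = 48960 frames; B emits 50 × 1020 = 51000.
Difference = 2040 frames; B is ahead of A.

2040 frames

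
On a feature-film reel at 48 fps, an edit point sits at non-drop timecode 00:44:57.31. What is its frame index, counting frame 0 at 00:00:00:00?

129487

Total seconds to the label: (0 × 3600 + 44 × 60 + 57) = 2697.
Frame index = 2697 × 48 + 31 = 129487.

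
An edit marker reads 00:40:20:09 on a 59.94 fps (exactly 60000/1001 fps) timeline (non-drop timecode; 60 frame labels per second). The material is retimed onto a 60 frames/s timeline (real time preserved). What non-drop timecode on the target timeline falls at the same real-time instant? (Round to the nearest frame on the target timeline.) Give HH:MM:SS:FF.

00:40:22:34

Source frame index: (0×3600 + 40×60 + 20) × 60 + 9 = 145209.
Real time: 145209 / (60000/1001) = 48451403/20000 s.
Target frame: (48451403/20000) × (60) = 145354209/1000 ≈ 145354.209 → 145354.
At 60 labels/s: frame 145354 → 00:40:22:34.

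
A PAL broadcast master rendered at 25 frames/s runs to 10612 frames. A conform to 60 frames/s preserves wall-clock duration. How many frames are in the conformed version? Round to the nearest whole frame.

Frames at target rate = 10612 × (60) / (25) = 127344/5 ≈ 25468.800.
Nearest whole frame: 25469.

25469 frames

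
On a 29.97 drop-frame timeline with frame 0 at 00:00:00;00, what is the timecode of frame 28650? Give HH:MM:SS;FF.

00:15:55;28

Each 10-minute DF block holds 10 × 60 × 30 − 9 × 2 = 17982 frames. 28650 ÷ 17982 → 1 full block, remainder 10668.
Within the partial block the first minute is 1800 frames and each further minute 1798, so 5 further minute boundaries passed. Total skipped labels = 18 × 1 + 2 × 5 = 28.
Non-drop label index = 28650 + 28 = 28678; at 30 labels/s that is 00:15:55:28, i.e. DF 00:15:55;28.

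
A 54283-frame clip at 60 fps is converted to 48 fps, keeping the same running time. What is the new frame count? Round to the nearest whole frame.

43426 frames

Frames at target rate = 54283 × (48) / (60) = 217132/5 ≈ 43426.400.
Nearest whole frame: 43426.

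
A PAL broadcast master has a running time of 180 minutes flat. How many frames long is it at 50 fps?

540000 frames

180 min = 10800 s.
Frames = 10800 × 50 = 540000.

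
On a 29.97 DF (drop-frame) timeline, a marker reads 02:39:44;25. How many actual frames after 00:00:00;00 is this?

287257

As if non-drop at 30 labels/s: (2 × 3600 + 39 × 60 + 44) × 30 + 25 = 287545.
Minute boundaries passed: 159; those not divisible by 10: 159 − 15 = 144; dropped labels = 2 × 144 = 288.
Actual frame index = 287545 − 288 = 287257.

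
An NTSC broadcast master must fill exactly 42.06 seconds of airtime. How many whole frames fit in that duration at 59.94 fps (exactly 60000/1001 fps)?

2521 frames

Frames = 42.06 × 60000/1001 = 2523600/1001 ≈ 2521.0789.
Complete frames: 2521.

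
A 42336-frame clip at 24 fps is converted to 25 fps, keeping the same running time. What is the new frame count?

44100 frames

Target frames = source frames × (target rate / source rate) = 42336 × (25)/(24) = 42336 × 25/24 = 44100.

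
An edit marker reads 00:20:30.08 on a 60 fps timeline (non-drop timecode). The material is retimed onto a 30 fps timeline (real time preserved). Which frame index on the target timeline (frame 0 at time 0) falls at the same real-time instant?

Source frame index: (0×3600 + 20×60 + 30) × 60 + 8 = 73808.
Real time: 73808 / (60) = 18452/15 s.
Target frame: (18452/15) × (30) = 36904.

frame 36904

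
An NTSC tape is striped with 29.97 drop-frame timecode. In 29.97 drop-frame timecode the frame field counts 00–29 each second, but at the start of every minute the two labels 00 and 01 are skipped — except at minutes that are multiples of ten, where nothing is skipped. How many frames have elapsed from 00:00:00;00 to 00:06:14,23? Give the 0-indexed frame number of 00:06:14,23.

As if non-drop at 30 labels/s: (0 × 3600 + 6 × 60 + 14) × 30 + 23 = 11243.
Minute boundaries passed: 6; those not divisible by 10: 6 − 0 = 6; dropped labels = 2 × 6 = 12.
Actual frame index = 11243 − 12 = 11231.

11231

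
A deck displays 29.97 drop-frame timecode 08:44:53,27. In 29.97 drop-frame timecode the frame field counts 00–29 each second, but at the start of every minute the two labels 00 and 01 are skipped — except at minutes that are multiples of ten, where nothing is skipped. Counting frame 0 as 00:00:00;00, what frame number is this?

943873

Complete 10-minute blocks: 52, each 17982 frames → 935064.
Remaining 4 whole minutes in the current block: 1800 + 3 × 1798 = 7194 frames.
Within the current minute: 53 × 30 + 27 − 2 = 1615 (labels ;00/;01 skipped at this minute). Total = 935064 + 7194 + 1615 = 943873.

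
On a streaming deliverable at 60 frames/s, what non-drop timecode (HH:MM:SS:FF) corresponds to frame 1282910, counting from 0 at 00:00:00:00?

05:56:21:50

1282910 ÷ 60 = 21381 full seconds, remainder 50 frames.
21381 s = 5 h 56 min 21 s.
Timecode: 05:56:21:50.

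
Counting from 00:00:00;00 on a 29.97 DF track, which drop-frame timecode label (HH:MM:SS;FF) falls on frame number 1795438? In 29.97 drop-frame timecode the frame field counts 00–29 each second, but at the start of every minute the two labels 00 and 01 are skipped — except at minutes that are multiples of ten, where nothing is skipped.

16:38:27;26

Each 10-minute DF block holds 10 × 60 × 30 − 9 × 2 = 17982 frames. 1795438 ÷ 17982 → 99 full blocks, remainder 15220.
Within the partial block the first minute is 1800 frames and each further minute 1798, so 8 further minute boundaries passed. Total skipped labels = 18 × 99 + 2 × 8 = 1798.
Non-drop label index = 1795438 + 1798 = 1797236; at 30 labels/s that is 16:38:27:26, i.e. DF 16:38:27;26.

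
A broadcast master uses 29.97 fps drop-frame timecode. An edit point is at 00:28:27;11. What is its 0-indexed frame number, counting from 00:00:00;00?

51169

Complete 10-minute blocks: 2, each 17982 frames → 35964.
Remaining 8 whole minutes in the current block: 1800 + 7 × 1798 = 14386 frames.
Within the current minute: 27 × 30 + 11 − 2 = 819 (labels ;00/;01 skipped at this minute). Total = 35964 + 14386 + 819 = 51169.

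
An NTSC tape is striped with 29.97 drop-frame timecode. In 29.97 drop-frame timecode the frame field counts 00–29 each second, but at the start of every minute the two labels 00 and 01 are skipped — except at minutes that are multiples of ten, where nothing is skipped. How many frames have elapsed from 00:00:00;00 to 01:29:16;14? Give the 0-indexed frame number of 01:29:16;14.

160532

Complete 10-minute blocks: 8, each 17982 frames → 143856.
Remaining 9 whole minutes in the current block: 1800 + 8 × 1798 = 16184 frames.
Within the current minute: 16 × 30 + 14 − 2 = 492 (labels ;00/;01 skipped at this minute). Total = 143856 + 16184 + 492 = 160532.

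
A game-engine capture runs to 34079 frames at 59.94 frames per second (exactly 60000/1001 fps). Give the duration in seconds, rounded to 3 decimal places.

568.551 seconds

Running time = 34079 × 1001/60000 = 34113079/60000 s ≈ 568.551 s.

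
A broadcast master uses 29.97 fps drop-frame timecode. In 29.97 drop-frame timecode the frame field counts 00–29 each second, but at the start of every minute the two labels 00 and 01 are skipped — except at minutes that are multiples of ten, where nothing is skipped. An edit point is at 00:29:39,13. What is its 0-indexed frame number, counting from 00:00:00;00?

53329

Complete 10-minute blocks: 2, each 17982 frames → 35964.
Remaining 9 whole minutes in the current block: 1800 + 8 × 1798 = 16184 frames.
Within the current minute: 39 × 30 + 13 − 2 = 1181 (labels ;00/;01 skipped at this minute). Total = 35964 + 16184 + 1181 = 53329.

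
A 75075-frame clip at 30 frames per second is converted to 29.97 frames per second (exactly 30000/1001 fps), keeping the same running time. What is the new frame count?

75000 frames

Target frames = source frames × (target rate / source rate) = 75075 × (30000/1001)/(30) = 75075 × 1000/1001 = 75000.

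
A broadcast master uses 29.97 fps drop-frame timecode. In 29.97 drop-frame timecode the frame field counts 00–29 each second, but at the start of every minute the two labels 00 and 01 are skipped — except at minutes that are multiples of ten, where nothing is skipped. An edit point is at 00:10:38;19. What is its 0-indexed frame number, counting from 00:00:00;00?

Complete 10-minute blocks: 1, each 17982 frames → 17982.
Remaining 0 whole minutes in the current block: 0 frames.
Within the current minute: 38 × 30 + 19 = 1159. Total = 17982 + 0 + 1159 = 19141.

19141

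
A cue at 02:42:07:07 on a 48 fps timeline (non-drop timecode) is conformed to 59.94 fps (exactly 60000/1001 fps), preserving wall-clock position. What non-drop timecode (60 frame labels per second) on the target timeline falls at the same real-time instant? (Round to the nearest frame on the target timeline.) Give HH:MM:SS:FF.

Source frame index: (2×3600 + 42×60 + 7) × 48 + 7 = 466903.
Real time: 466903 / (48) = 466903/48 s.
Target frame: (466903/48) × (60000/1001) = 583628750/1001 ≈ 583045.704 → 583046.
At 60 labels/s: frame 583046 → 02:41:57:26.

02:41:57:26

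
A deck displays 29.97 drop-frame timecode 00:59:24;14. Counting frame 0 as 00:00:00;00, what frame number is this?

106826

Complete 10-minute blocks: 5, each 17982 frames → 89910.
Remaining 9 whole minutes in the current block: 1800 + 8 × 1798 = 16184 frames.
Within the current minute: 24 × 30 + 14 − 2 = 732 (labels ;00/;01 skipped at this minute). Total = 89910 + 16184 + 732 = 106826.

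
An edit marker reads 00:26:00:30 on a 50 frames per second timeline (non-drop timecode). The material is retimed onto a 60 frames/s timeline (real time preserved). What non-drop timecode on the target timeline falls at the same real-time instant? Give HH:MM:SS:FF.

Source frame index: (0×3600 + 26×60 + 0) × 50 + 30 = 78030.
Real time: 78030 / (50) = 7803/5 s.
Target frame: (7803/5) × (60) = 93636.
At 60 labels/s: frame 93636 → 00:26:00:36.

00:26:00:36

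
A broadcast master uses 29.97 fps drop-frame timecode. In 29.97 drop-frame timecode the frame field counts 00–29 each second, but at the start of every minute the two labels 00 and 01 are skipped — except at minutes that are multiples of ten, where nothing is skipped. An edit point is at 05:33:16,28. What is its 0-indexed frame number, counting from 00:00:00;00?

Complete 10-minute blocks: 33, each 17982 frames → 593406.
Remaining 3 whole minutes in the current block: 1800 + 2 × 1798 = 5396 frames.
Within the current minute: 16 × 30 + 28 − 2 = 506 (labels ;00/;01 skipped at this minute). Total = 593406 + 5396 + 506 = 599308.

599308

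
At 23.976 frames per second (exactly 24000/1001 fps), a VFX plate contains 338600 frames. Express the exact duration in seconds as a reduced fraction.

Running time = 338600 ÷ (24000/1001) = 338600 × 1001/24000 = 1694693/120 s.

1694693/120 seconds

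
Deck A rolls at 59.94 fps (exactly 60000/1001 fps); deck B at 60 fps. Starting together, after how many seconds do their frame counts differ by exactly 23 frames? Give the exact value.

23023/60 seconds

The gap grows by |60 − 60000/1001| = 60/1001 frames per second.
Time for a 23-frame gap: 23 ÷ (60/1001) = 23023/60 s.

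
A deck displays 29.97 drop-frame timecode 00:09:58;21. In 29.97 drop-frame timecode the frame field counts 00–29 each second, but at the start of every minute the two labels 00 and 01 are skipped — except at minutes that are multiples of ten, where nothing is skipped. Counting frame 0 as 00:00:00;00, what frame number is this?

17943

As if non-drop at 30 labels/s: (0 × 3600 + 9 × 60 + 58) × 30 + 21 = 17961.
Minute boundaries passed: 9; those not divisible by 10: 9 − 0 = 9; dropped labels = 2 × 9 = 18.
Actual frame index = 17961 − 18 = 17943.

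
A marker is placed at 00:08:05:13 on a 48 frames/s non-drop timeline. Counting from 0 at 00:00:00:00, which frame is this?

Total seconds to the label: (0 × 3600 + 8 × 60 + 5) = 485.
Frame index = 485 × 48 + 13 = 23293.

23293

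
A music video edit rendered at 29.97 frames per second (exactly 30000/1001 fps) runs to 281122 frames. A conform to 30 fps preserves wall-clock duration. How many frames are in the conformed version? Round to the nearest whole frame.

281403 frames

Frames at target rate = 281122 × (30) / (30000/1001) = 140701561/500 ≈ 281403.122.
Nearest whole frame: 281403.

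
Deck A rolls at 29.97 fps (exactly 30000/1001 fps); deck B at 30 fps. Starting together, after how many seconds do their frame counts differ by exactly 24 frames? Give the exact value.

800.8 seconds

The gap grows by |30 − 30000/1001| = 30/1001 frames per second.
Time for a 24-frame gap: 24 ÷ (30/1001) = 800.8 s.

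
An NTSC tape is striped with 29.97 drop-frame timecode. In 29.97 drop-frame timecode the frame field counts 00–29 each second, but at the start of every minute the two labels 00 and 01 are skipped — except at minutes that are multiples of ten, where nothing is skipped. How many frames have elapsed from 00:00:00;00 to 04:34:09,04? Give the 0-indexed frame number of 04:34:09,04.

492980

Complete 10-minute blocks: 27, each 17982 frames → 485514.
Remaining 4 whole minutes in the current block: 1800 + 3 × 1798 = 7194 frames.
Within the current minute: 9 × 30 + 4 − 2 = 272 (labels ;00/;01 skipped at this minute). Total = 485514 + 7194 + 272 = 492980.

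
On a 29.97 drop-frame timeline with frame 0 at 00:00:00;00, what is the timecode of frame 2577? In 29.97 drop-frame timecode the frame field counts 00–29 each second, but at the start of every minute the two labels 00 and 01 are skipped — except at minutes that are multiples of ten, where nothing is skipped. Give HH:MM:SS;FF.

Ten DF minutes hold 17982 frames, so frame 2577 lies in block 0 (frames 0–17981) with 2577 frames into that block.
The block's first minute is 1800 frames and the rest 1798 each; 2577 frames reaches minute 1, so 0 × 18 + 1 × 2 = 2 labels have been skipped so far.
Adding those back, label number 2577 + 2 = 2579 at 30 labels/s is 85 s + 29 f = 0 h 1 min 25 s frame 29, i.e. 00:01:25;29.

00:01:25;29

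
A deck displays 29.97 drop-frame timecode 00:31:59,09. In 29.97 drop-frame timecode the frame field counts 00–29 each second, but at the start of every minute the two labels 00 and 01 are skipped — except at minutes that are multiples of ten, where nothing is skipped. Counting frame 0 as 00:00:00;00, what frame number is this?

57523

As if non-drop at 30 labels/s: (0 × 3600 + 31 × 60 + 59) × 30 + 9 = 57579.
Minute boundaries passed: 31; those not divisible by 10: 31 − 3 = 28; dropped labels = 2 × 28 = 56.
Actual frame index = 57579 − 56 = 57523.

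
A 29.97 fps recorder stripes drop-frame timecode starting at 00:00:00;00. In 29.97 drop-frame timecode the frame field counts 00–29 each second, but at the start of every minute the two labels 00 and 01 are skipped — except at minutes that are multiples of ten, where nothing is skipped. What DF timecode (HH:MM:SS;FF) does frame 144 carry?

Ten DF minutes hold 17982 frames, so frame 144 lies in block 0 (frames 0–17981) with 144 frames into that block.
The block's first minute is 1800 frames and the rest 1798 each; 144 frames reaches minute 0, so 0 × 18 + 0 × 2 = 0 labels have been skipped so far.
Adding those back, label number 144 + 0 = 144 at 30 labels/s is 4 s + 24 f = 0 h 0 min 4 s frame 24, i.e. 00:00:04;24.

00:00:04;24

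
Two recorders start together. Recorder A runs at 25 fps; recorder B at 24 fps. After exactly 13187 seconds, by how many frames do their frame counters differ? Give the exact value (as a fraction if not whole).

A emits 25 × 13187 = 329675 frames; B emits 24 × 13187 = 316488.
Difference = 13187 frames; B is behind A.

13187 frames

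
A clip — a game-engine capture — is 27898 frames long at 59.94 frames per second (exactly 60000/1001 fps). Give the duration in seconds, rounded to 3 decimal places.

Running time = 27898 × 1001/60000 = 13962949/30000 s ≈ 465.432 s.

465.432 seconds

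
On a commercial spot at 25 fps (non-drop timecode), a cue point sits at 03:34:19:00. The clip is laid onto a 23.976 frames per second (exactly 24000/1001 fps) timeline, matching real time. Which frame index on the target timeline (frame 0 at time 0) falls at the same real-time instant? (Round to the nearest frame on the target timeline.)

frame 308308

Source frame index: (3×3600 + 34×60 + 19) × 25 + 0 = 321475.
Real time: 321475 / (25) = 12859 s.
Target frame: (12859) × (24000/1001) = 4008000/13 ≈ 308307.692 → 308308.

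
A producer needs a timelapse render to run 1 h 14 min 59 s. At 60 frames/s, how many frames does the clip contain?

269940 frames

1 h 14 min 59 s = 4499 s.
Frames = 4499 × 60 = 269940.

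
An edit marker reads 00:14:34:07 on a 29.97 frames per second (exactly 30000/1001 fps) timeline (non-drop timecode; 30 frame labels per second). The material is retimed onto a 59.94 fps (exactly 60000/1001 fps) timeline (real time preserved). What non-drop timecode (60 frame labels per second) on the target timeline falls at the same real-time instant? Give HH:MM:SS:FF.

Source frame index: (0×3600 + 14×60 + 34) × 30 + 7 = 26227.
Real time: 26227 / (30000/1001) = 26253227/30000 s.
Target frame: (26253227/30000) × (60000/1001) = 52454.
At 60 labels/s: frame 52454 → 00:14:34:14.

00:14:34:14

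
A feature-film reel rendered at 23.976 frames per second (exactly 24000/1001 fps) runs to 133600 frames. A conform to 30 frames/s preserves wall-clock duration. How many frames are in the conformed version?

167167 frames

Target frames = source frames × (target rate / source rate) = 133600 × (30)/(24000/1001) = 133600 × 1001/800 = 167167.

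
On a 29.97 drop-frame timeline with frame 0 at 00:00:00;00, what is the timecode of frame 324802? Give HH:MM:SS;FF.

03:00:37;16

Each 10-minute DF block holds 10 × 60 × 30 − 9 × 2 = 17982 frames. 324802 ÷ 17982 → 18 full blocks, remainder 1126.
Within the partial block the first minute is 1800 frames and each further minute 1798, so 0 further minute boundaries passed. Total skipped labels = 18 × 18 + 2 × 0 = 324.
Non-drop label index = 324802 + 324 = 325126; at 30 labels/s that is 03:00:37:16, i.e. DF 03:00:37;16.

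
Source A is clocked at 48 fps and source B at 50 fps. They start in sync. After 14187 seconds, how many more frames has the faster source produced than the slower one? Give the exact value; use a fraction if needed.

28374 frames

A emits 48 × 14187 = 680976 frames; B emits 50 × 14187 = 709350.
Difference = 28374 frames; B is ahead of A.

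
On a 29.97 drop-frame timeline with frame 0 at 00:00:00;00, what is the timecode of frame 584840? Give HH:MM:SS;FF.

05:25:14;06

Each 10-minute DF block holds 10 × 60 × 30 − 9 × 2 = 17982 frames. 584840 ÷ 17982 → 32 full blocks, remainder 9416.
Within the partial block the first minute is 1800 frames and each further minute 1798, so 5 further minute boundaries passed. Total skipped labels = 18 × 32 + 2 × 5 = 586.
Non-drop label index = 584840 + 586 = 585426; at 30 labels/s that is 05:25:14:06, i.e. DF 05:25:14;06.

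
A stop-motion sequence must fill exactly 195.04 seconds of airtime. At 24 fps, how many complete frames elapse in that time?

Frames = 195.04 × 24 = 117024/25 ≈ 4680.9600.
Complete frames: 4680.

4680 frames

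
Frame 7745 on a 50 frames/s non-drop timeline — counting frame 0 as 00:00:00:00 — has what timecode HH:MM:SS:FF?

7745 ÷ 50 = 154 full seconds, remainder 45 frames.
154 s = 0 h 2 min 34 s.
Timecode: 00:02:34:45.

00:02:34:45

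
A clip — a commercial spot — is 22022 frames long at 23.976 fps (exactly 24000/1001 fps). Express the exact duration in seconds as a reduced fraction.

Running time = 22022 ÷ (24000/1001) = 22022 × 1001/24000 = 11022011/12000 s.

11022011/12000 seconds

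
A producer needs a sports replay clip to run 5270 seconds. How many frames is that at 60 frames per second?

Frames = 5270 × 60 = 316200.

316200 frames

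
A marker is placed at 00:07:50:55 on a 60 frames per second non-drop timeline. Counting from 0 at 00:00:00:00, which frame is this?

Total seconds to the label: (0 × 3600 + 7 × 60 + 50) = 470.
Frame index = 470 × 60 + 55 = 28255.

frame 28255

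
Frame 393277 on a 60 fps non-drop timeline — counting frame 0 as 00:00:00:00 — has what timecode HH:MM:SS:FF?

393277 ÷ 60 = 6554 full seconds, remainder 37 frames.
6554 s = 1 h 49 min 14 s.
Timecode: 01:49:14:37.

01:49:14:37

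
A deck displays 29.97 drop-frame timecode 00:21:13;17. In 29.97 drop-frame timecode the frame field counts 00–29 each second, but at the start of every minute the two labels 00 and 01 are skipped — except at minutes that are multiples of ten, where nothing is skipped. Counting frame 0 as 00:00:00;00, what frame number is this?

38169

Complete 10-minute blocks: 2, each 17982 frames → 35964.
Remaining 1 whole minute in the current block: 1800 + 0 × 1798 = 1800 frames.
Within the current minute: 13 × 30 + 17 − 2 = 405 (labels ;00/;01 skipped at this minute). Total = 35964 + 1800 + 405 = 38169.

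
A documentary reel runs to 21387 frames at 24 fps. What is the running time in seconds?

891.125 seconds

Running time = 21387 / (24) = 891.125 s.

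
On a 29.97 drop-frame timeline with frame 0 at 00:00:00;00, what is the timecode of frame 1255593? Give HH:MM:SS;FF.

Each 10-minute DF block holds 10 × 60 × 30 − 9 × 2 = 17982 frames. 1255593 ÷ 17982 → 69 full blocks, remainder 14835.
Within the partial block the first minute is 1800 frames and each further minute 1798, so 8 further minute boundaries passed. Total skipped labels = 18 × 69 + 2 × 8 = 1258.
Non-drop label index = 1255593 + 1258 = 1256851; at 30 labels/s that is 11:38:15:01, i.e. DF 11:38:15;01.

11:38:15;01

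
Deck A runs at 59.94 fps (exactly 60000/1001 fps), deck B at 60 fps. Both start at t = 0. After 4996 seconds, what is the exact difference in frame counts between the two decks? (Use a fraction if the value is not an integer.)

A emits 60000/1001 × 4996 = 299760000/1001 frames; B emits 60 × 4996 = 299760.
Difference = 299760/1001 frames (≈ 299.4605); B is ahead of A.

299760/1001 frames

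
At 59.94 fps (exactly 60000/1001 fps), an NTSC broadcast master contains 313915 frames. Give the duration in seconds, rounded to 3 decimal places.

Running time = 313915 × 1001/60000 = 62845783/12000 s ≈ 5237.149 s.

5237.149 seconds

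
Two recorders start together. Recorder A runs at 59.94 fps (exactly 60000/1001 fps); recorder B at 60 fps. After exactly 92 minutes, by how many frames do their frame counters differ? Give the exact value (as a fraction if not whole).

331200/1001 frames

92 min = 5520 s.
A emits 60000/1001 × 5520 = 331200000/1001 frames; B emits 60 × 5520 = 331200.
Difference = 331200/1001 frames (≈ 330.8691); B is ahead of A.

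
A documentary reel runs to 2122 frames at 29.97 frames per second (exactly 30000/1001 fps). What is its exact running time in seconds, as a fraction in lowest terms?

Running time = 2122 ÷ (30000/1001) = 2122 × 1001/30000 = 1062061/15000 s.

1062061/15000 seconds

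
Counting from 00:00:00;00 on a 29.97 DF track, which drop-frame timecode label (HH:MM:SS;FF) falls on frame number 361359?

03:20:57;09

Each 10-minute DF block holds 10 × 60 × 30 − 9 × 2 = 17982 frames. 361359 ÷ 17982 → 20 full blocks, remainder 1719.
Within the partial block the first minute is 1800 frames and each further minute 1798, so 0 further minute boundaries passed. Total skipped labels = 18 × 20 + 2 × 0 = 360.
Non-drop label index = 361359 + 360 = 361719; at 30 labels/s that is 03:20:57:09, i.e. DF 03:20:57;09.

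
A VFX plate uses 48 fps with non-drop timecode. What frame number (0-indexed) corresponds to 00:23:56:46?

Total seconds to the label: (0 × 3600 + 23 × 60 + 56) = 1436.
Frame index = 1436 × 48 + 46 = 68974.

68974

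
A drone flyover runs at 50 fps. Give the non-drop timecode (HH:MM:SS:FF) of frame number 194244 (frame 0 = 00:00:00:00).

194244 ÷ 50 = 3884 full seconds, remainder 44 frames.
3884 s = 1 h 4 min 44 s.
Timecode: 01:04:44:44.

01:04:44:44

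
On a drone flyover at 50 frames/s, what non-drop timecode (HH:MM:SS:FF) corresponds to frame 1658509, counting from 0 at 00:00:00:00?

1658509 ÷ 50 = 33170 full seconds, remainder 9 frames.
33170 s = 9 h 12 min 50 s.
Timecode: 09:12:50:09.

09:12:50:09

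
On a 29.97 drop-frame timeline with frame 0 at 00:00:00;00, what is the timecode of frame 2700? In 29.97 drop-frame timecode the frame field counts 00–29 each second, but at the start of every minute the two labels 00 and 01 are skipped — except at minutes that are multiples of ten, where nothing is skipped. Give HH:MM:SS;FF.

00:01:30;02

Each 10-minute DF block holds 10 × 60 × 30 − 9 × 2 = 17982 frames. 2700 ÷ 17982 → 0 full blocks, remainder 2700.
Within the partial block the first minute is 1800 frames and each further minute 1798, so 1 further minute boundary passed. Total skipped labels = 18 × 0 + 2 × 1 = 2.
Non-drop label index = 2700 + 2 = 2702; at 30 labels/s that is 00:01:30:02, i.e. DF 00:01:30;02.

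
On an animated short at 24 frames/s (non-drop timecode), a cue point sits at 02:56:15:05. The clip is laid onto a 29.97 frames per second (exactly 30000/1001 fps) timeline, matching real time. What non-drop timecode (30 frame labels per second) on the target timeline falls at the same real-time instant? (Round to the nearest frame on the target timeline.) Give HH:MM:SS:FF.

02:56:04:19

Source frame index: (2×3600 + 56×60 + 15) × 24 + 5 = 253805.
Real time: 253805 / (24) = 253805/24 s.
Target frame: (253805/24) × (30000/1001) = 317256250/1001 ≈ 316939.311 → 316939.
At 30 labels/s: frame 316939 → 02:56:04:19.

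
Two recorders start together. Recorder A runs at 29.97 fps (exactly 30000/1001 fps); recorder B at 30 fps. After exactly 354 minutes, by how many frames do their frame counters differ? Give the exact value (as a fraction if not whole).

637200/1001 frames

354 min = 21240 s.
A emits 30000/1001 × 21240 = 637200000/1001 frames; B emits 30 × 21240 = 637200.
Difference = 637200/1001 frames (≈ 636.5634); B is ahead of A.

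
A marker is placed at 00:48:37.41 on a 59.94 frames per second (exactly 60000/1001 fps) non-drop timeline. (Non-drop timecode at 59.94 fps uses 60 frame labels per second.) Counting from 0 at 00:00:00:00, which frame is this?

frame 175061

Total seconds to the label: (0 × 3600 + 48 × 60 + 37) = 2917.
Frame index = 2917 × 60 + 41 = 175061.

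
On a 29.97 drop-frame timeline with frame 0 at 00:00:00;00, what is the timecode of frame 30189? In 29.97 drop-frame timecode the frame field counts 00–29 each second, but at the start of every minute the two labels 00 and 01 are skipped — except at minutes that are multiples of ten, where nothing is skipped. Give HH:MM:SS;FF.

00:16:47;09

Ten DF minutes hold 17982 frames, so frame 30189 lies in block 1 (frames 17982–35963) with 12207 frames into that block.
The block's first minute is 1800 frames and the rest 1798 each; 12207 frames reaches minute 6, so 1 × 18 + 6 × 2 = 30 labels have been skipped so far.
Adding those back, label number 30189 + 30 = 30219 at 30 labels/s is 1007 s + 9 f = 0 h 16 min 47 s frame 9, i.e. 00:16:47;09.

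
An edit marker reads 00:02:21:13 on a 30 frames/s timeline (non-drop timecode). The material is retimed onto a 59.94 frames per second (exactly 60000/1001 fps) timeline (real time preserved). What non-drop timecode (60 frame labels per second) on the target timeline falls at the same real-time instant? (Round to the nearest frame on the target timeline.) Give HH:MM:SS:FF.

Source frame index: (0×3600 + 2×60 + 21) × 30 + 13 = 4243.
Real time: 4243 / (30) = 4243/30 s.
Target frame: (4243/30) × (60000/1001) = 8486000/1001 ≈ 8477.522 → 8478.
At 60 labels/s: frame 8478 → 00:02:21:18.

00:02:21:18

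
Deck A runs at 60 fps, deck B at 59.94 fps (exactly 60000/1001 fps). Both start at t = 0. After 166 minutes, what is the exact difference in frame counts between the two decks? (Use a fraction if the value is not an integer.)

597600/1001 frames

166 min = 9960 s.
A emits 60 × 9960 = 597600 frames; B emits 60000/1001 × 9960 = 597600000/1001.
Difference = 597600/1001 frames (≈ 597.0030); B is behind A.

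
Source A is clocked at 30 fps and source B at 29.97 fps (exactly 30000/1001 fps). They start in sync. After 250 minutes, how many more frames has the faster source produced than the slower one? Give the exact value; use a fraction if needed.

250 min = 15000 s.
A emits 30 × 15000 = 450000 frames; B emits 30000/1001 × 15000 = 450000000/1001.
Difference = 450000/1001 frames (≈ 449.5504); B is behind A.

450000/1001 frames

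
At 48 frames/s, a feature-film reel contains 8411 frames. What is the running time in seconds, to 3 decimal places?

Running time = 8411 × 1/48 = 8411/48 s ≈ 175.229 s.

175.229 seconds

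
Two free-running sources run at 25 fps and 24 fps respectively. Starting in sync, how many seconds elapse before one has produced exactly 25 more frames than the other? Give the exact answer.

25 seconds

The gap grows by |24 − 25| = 1 frame per second.
Time for a 25-frame gap: 25 ÷ (1) = 25 s.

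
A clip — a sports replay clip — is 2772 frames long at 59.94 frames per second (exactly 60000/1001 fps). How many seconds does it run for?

46.2462 seconds

Running time = 2772 / (60000/1001) = 46.2462 s.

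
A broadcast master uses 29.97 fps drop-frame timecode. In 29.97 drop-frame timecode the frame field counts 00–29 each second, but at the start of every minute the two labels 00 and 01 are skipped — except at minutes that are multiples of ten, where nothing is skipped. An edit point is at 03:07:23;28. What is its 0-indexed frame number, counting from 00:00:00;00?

336980

Complete 10-minute blocks: 18, each 17982 frames → 323676.
Remaining 7 whole minutes in the current block: 1800 + 6 × 1798 = 12588 frames.
Within the current minute: 23 × 30 + 28 − 2 = 716 (labels ;00/;01 skipped at this minute). Total = 323676 + 12588 + 716 = 336980.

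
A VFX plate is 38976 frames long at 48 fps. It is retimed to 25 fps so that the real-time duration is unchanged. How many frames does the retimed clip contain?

Target frames = source frames × (target rate / source rate) = 38976 × (25)/(48) = 38976 × 25/48 = 20300.

20300 frames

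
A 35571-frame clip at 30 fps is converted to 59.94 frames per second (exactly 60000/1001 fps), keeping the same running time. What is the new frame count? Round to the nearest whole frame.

71071 frames

Frames at target rate = 35571 × (60000/1001) / (30) = 71142000/1001 ≈ 71070.929.
Nearest whole frame: 71071.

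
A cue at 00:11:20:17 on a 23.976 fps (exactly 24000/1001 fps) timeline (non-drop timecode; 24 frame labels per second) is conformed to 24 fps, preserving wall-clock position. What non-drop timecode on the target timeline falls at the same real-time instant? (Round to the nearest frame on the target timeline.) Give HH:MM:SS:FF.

00:11:21:09

Source frame index: (0×3600 + 11×60 + 20) × 24 + 17 = 16337.
Real time: 16337 / (24000/1001) = 16353337/24000 s.
Target frame: (16353337/24000) × (24) = 16353337/1000 ≈ 16353.337 → 16353.
At 24 labels/s: frame 16353 → 00:11:21:09.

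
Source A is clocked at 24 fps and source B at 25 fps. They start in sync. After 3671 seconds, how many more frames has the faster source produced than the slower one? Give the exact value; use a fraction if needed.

3671 frames

A emits 24 × 3671 = 88104 frames; B emits 25 × 3671 = 91775.
Difference = 3671 frames; B is ahead of A.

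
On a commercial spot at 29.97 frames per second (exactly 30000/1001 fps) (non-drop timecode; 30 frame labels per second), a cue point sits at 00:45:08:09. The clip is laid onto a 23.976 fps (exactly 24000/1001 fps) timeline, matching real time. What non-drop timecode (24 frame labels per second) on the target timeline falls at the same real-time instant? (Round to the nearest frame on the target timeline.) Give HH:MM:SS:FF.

Source frame index: (0×3600 + 45×60 + 8) × 30 + 9 = 81249.
Real time: 81249 / (30000/1001) = 27110083/10000 s.
Target frame: (27110083/10000) × (24000/1001) = 324996/5 ≈ 64999.200 → 64999.
At 24 labels/s: frame 64999 → 00:45:08:07.

00:45:08:07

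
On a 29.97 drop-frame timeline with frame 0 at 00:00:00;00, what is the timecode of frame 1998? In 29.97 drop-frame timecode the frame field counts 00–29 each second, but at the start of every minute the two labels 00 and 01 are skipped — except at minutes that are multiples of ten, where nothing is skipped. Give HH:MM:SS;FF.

00:01:06;20

Ten DF minutes hold 17982 frames, so frame 1998 lies in block 0 (frames 0–17981) with 1998 frames into that block.
The block's first minute is 1800 frames and the rest 1798 each; 1998 frames reaches minute 1, so 0 × 18 + 1 × 2 = 2 labels have been skipped so far.
Adding those back, label number 1998 + 2 = 2000 at 30 labels/s is 66 s + 20 f = 0 h 1 min 6 s frame 20, i.e. 00:01:06;20.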